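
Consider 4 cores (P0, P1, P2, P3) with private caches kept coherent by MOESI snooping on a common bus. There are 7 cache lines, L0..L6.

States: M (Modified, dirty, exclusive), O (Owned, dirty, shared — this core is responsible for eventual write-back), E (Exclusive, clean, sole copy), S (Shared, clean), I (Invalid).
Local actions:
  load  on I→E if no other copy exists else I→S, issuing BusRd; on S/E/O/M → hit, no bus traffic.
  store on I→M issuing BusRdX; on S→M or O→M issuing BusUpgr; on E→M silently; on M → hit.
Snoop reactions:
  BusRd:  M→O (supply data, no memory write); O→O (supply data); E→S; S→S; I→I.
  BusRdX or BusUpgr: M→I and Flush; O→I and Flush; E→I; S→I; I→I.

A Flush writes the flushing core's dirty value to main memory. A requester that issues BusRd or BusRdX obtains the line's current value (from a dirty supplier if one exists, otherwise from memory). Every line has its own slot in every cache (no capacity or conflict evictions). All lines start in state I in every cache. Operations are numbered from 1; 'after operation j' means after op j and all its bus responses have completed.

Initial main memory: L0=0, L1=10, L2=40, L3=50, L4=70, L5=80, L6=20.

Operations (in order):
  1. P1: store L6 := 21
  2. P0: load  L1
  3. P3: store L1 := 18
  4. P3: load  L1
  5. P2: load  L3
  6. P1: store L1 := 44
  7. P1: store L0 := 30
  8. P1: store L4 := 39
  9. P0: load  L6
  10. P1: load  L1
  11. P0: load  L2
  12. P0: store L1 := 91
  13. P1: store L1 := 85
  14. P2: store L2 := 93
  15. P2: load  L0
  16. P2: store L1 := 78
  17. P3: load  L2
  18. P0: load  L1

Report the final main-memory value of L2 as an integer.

  op1 P1: store L6 := 21 → I/M/I/I on L6; bus BusRdX; mem=20
  op2 P0: load  L1 → E/I/I/I on L1; bus BusRd; mem=10
  op3 P3: store L1 := 18 → I/I/I/M on L1; bus BusRdX; mem=10
  op4 P3: load  L1 → I/I/I/M on L1; bus (none); mem=10
  op5 P2: load  L3 → I/I/E/I on L3; bus BusRd; mem=50
  op6 P1: store L1 := 44 → I/M/I/I on L1; bus BusRdX Flush; mem=18
  op7 P1: store L0 := 30 → I/M/I/I on L0; bus BusRdX; mem=0
  op8 P1: store L4 := 39 → I/M/I/I on L4; bus BusRdX; mem=70
  op9 P0: load  L6 → S/O/I/I on L6; bus BusRd; mem=20
  op10 P1: load  L1 → I/M/I/I on L1; bus (none); mem=18
  op11 P0: load  L2 → E/I/I/I on L2; bus BusRd; mem=40
  op12 P0: store L1 := 91 → M/I/I/I on L1; bus BusRdX Flush; mem=44
  op13 P1: store L1 := 85 → I/M/I/I on L1; bus BusRdX Flush; mem=91
  op14 P2: store L2 := 93 → I/I/M/I on L2; bus BusRdX; mem=40
  op15 P2: load  L0 → I/O/S/I on L0; bus BusRd; mem=0
  op16 P2: store L1 := 78 → I/I/M/I on L1; bus BusRdX Flush; mem=85
  op17 P3: load  L2 → I/I/O/S on L2; bus BusRd; mem=40
  op18 P0: load  L1 → S/I/O/I on L1; bus BusRd; mem=85

memory[L2] = 40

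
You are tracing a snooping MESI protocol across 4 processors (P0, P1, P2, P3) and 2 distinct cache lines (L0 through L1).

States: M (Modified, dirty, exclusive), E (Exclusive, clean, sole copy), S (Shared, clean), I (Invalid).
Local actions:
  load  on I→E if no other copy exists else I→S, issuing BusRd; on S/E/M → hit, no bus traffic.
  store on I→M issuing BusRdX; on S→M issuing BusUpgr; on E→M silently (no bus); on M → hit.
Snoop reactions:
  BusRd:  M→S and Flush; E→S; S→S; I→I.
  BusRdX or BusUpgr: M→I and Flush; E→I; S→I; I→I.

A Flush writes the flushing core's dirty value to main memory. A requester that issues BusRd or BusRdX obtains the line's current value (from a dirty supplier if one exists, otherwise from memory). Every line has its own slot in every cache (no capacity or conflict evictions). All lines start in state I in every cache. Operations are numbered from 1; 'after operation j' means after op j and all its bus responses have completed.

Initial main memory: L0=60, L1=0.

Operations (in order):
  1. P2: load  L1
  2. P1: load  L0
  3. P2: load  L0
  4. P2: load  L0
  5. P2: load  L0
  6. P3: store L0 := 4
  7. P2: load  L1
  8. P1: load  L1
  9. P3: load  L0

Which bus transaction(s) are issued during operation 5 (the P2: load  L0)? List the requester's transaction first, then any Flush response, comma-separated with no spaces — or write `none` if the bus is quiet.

step 1: P2: load  L1  ⟶  IIEI  (L1)  txn=BusRd  M[L1]=0
step 2: P1: load  L0  ⟶  IEII  (L0)  txn=BusRd  M[L0]=60
step 3: P2: load  L0  ⟶  ISSI  (L0)  txn=BusRd  M[L0]=60
step 4: P2: load  L0  ⟶  ISSI  (L0)  txn=∅  M[L0]=60
step 5: P2: load  L0  ⟶  ISSI  (L0)  txn=∅  M[L0]=60
step 6: P3: store L0 := 4  ⟶  IIIM  (L0)  txn=BusRdX  M[L0]=60
step 7: P2: load  L1  ⟶  IIEI  (L1)  txn=∅  M[L1]=0
step 8: P1: load  L1  ⟶  ISSI  (L1)  txn=BusRd  M[L1]=0
step 9: P3: load  L0  ⟶  IIIM  (L0)  txn=∅  M[L0]=60

bus = none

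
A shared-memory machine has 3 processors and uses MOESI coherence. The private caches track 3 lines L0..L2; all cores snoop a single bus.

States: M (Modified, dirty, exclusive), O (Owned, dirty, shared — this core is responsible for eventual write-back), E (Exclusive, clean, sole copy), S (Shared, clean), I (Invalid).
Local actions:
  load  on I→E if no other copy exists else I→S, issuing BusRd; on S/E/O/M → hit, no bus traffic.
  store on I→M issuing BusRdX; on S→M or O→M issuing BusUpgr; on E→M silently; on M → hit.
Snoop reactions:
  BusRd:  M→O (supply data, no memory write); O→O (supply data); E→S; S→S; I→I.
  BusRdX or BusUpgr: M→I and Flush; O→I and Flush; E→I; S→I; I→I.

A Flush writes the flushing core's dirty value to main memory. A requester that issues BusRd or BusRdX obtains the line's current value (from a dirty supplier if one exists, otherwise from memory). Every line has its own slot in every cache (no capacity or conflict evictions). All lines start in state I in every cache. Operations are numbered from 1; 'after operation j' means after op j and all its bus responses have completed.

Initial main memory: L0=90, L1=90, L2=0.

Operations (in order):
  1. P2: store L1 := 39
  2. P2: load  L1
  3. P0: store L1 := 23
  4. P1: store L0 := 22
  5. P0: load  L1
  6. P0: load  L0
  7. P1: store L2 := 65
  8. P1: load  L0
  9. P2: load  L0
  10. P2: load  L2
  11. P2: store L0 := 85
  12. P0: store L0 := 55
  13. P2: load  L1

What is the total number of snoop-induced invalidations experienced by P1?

invalidations = 1

1. P2: store L1 := 39  bus=[BusRdX]  L1: P0=I P1=I P2=M  mem[L1]=90
2. P2: load  L1  bus=[-]  L1: P0=I P1=I P2=M  mem[L1]=90
3. P0: store L1 := 23  bus=[BusRdX,Flush]  L1: P0=M P1=I P2=I  mem[L1]=39
4. P1: store L0 := 22  bus=[BusRdX]  L0: P0=I P1=M P2=I  mem[L0]=90
5. P0: load  L1  bus=[-]  L1: P0=M P1=I P2=I  mem[L1]=39
6. P0: load  L0  bus=[BusRd]  L0: P0=S P1=O P2=I  mem[L0]=90
7. P1: store L2 := 65  bus=[BusRdX]  L2: P0=I P1=M P2=I  mem[L2]=0
8. P1: load  L0  bus=[-]  L0: P0=S P1=O P2=I  mem[L0]=90
9. P2: load  L0  bus=[BusRd]  L0: P0=S P1=O P2=S  mem[L0]=90
10. P2: load  L2  bus=[BusRd]  L2: P0=I P1=O P2=S  mem[L2]=0
11. P2: store L0 := 85  bus=[BusUpgr,Flush]  L0: P0=I P1=I P2=M  mem[L0]=22
12. P0: store L0 := 55  bus=[BusRdX,Flush]  L0: P0=M P1=I P2=I  mem[L0]=85
13. P2: load  L1  bus=[BusRd]  L1: P0=O P1=I P2=S  mem[L1]=39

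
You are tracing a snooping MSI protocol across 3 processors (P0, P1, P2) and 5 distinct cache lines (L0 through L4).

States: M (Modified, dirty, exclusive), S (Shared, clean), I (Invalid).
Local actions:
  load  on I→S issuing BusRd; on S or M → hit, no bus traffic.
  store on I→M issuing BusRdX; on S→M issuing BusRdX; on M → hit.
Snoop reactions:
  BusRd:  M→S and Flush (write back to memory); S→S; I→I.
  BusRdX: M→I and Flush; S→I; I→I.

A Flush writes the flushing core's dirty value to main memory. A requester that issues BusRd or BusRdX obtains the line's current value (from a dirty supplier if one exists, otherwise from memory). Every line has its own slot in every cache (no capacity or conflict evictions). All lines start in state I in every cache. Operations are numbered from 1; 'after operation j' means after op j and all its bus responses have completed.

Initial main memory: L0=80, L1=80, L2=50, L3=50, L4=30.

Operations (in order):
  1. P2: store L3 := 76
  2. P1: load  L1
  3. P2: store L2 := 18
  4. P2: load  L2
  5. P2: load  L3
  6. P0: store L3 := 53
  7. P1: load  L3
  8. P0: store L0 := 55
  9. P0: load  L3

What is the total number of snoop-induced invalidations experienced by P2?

invalidations = 1

1. P2: store L3 := 76  bus=[BusRdX]  L3: P0=I P1=I P2=M  mem[L3]=50
2. P1: load  L1  bus=[BusRd]  L1: P0=I P1=S P2=I  mem[L1]=80
3. P2: store L2 := 18  bus=[BusRdX]  L2: P0=I P1=I P2=M  mem[L2]=50
4. P2: load  L2  bus=[-]  L2: P0=I P1=I P2=M  mem[L2]=50
5. P2: load  L3  bus=[-]  L3: P0=I P1=I P2=M  mem[L3]=50
6. P0: store L3 := 53  bus=[BusRdX,Flush]  L3: P0=M P1=I P2=I  mem[L3]=76
7. P1: load  L3  bus=[BusRd,Flush]  L3: P0=S P1=S P2=I  mem[L3]=53
8. P0: store L0 := 55  bus=[BusRdX]  L0: P0=M P1=I P2=I  mem[L0]=80
9. P0: load  L3  bus=[-]  L3: P0=S P1=S P2=I  mem[L3]=53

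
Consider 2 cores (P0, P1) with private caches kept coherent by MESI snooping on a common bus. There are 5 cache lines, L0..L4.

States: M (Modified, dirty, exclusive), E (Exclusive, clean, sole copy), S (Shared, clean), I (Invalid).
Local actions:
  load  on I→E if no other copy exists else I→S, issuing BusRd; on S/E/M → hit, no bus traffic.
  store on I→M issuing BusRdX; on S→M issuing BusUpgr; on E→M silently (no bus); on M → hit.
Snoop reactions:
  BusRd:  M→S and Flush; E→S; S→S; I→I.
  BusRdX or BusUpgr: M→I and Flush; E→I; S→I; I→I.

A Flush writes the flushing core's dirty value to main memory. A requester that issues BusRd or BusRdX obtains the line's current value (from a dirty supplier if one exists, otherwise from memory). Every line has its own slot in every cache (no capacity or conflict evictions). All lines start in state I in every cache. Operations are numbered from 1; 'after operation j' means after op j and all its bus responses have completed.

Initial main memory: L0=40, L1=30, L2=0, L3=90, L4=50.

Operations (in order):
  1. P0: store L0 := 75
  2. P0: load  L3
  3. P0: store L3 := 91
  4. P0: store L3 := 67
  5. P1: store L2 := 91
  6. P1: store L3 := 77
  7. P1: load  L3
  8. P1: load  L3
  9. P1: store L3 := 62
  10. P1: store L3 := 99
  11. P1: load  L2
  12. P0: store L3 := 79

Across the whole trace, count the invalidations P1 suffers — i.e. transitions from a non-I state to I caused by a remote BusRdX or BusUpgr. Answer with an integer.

step 1: P0: store L0 := 75  ⟶  MI  (L0)  txn=BusRdX  M[L0]=40
step 2: P0: load  L3  ⟶  EI  (L3)  txn=BusRd  M[L3]=90
step 3: P0: store L3 := 91  ⟶  MI  (L3)  txn=∅  M[L3]=90
step 4: P0: store L3 := 67  ⟶  MI  (L3)  txn=∅  M[L3]=90
step 5: P1: store L2 := 91  ⟶  IM  (L2)  txn=BusRdX  M[L2]=0
step 6: P1: store L3 := 77  ⟶  IM  (L3)  txn=BusRdX+Flush  M[L3]=67
step 7: P1: load  L3  ⟶  IM  (L3)  txn=∅  M[L3]=67
step 8: P1: load  L3  ⟶  IM  (L3)  txn=∅  M[L3]=67
step 9: P1: store L3 := 62  ⟶  IM  (L3)  txn=∅  M[L3]=67
step 10: P1: store L3 := 99  ⟶  IM  (L3)  txn=∅  M[L3]=67
step 11: P1: load  L2  ⟶  IM  (L2)  txn=∅  M[L2]=0
step 12: P0: store L3 := 79  ⟶  MI  (L3)  txn=BusRdX+Flush  M[L3]=99

invalidations = 1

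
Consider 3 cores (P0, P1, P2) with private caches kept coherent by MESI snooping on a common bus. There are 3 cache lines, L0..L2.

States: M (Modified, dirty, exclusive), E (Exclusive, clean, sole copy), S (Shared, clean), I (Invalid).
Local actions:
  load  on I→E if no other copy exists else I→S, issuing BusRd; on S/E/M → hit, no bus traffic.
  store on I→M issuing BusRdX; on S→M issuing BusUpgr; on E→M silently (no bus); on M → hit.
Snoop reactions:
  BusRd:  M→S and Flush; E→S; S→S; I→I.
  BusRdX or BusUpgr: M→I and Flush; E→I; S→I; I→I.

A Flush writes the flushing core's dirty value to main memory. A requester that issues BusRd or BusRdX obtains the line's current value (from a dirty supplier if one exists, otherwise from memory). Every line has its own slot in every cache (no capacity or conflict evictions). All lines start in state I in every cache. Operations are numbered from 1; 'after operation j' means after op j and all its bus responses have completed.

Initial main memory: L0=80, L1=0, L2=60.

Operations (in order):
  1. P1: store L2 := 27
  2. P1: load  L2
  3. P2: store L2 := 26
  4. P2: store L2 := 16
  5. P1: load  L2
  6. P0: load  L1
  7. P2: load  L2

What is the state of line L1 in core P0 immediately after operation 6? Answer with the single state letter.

state = E

[1] P1: store L2 := 27 | P0:I, P1:M(27), P2:I | bus: BusRdX
[2] P1: load  L2 | P0:I, P1:M(27), P2:I | bus: none
[3] P2: store L2 := 26 | P0:I, P1:I, P2:M(26) | bus: BusRdX,Flush
[4] P2: store L2 := 16 | P0:I, P1:I, P2:M(16) | bus: none
[5] P1: load  L2 | P0:I, P1:S(16), P2:S(16) | bus: BusRd,Flush
[6] P0: load  L1 | P0:E(0), P1:I, P2:I | bus: BusRd
[7] P2: load  L2 | P0:I, P1:S(16), P2:S(16) | bus: none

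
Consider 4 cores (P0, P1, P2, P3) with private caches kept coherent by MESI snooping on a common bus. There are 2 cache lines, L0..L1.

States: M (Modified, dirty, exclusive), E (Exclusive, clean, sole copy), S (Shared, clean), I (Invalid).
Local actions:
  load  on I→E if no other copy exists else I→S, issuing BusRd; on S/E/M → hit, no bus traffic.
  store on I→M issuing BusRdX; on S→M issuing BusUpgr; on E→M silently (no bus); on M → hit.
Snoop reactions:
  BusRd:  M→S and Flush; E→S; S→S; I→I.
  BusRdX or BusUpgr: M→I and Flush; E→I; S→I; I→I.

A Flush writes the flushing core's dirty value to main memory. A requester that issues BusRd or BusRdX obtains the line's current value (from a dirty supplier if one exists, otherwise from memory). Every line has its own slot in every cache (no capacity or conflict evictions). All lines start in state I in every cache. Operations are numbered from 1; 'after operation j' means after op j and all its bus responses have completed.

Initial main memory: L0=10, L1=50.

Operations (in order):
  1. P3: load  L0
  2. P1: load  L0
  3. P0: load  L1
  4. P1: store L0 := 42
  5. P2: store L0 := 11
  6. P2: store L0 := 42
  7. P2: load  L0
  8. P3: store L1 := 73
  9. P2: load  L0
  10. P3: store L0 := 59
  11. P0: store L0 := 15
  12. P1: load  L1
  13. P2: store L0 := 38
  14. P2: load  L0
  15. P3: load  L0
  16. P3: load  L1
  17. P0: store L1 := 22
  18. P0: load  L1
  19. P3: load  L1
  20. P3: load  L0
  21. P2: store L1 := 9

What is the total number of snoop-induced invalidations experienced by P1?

step 1: P3: load  L0  ⟶  IIIE  (L0)  txn=BusRd  M[L0]=10
step 2: P1: load  L0  ⟶  ISIS  (L0)  txn=BusRd  M[L0]=10
step 3: P0: load  L1  ⟶  EIII  (L1)  txn=BusRd  M[L1]=50
step 4: P1: store L0 := 42  ⟶  IMII  (L0)  txn=BusUpgr  M[L0]=10
step 5: P2: store L0 := 11  ⟶  IIMI  (L0)  txn=BusRdX+Flush  M[L0]=42
step 6: P2: store L0 := 42  ⟶  IIMI  (L0)  txn=∅  M[L0]=42
step 7: P2: load  L0  ⟶  IIMI  (L0)  txn=∅  M[L0]=42
step 8: P3: store L1 := 73  ⟶  IIIM  (L1)  txn=BusRdX  M[L1]=50
step 9: P2: load  L0  ⟶  IIMI  (L0)  txn=∅  M[L0]=42
step 10: P3: store L0 := 59  ⟶  IIIM  (L0)  txn=BusRdX+Flush  M[L0]=42
step 11: P0: store L0 := 15  ⟶  MIII  (L0)  txn=BusRdX+Flush  M[L0]=59
step 12: P1: load  L1  ⟶  ISIS  (L1)  txn=BusRd+Flush  M[L1]=73
step 13: P2: store L0 := 38  ⟶  IIMI  (L0)  txn=BusRdX+Flush  M[L0]=15
step 14: P2: load  L0  ⟶  IIMI  (L0)  txn=∅  M[L0]=15
step 15: P3: load  L0  ⟶  IISS  (L0)  txn=BusRd+Flush  M[L0]=38
step 16: P3: load  L1  ⟶  ISIS  (L1)  txn=∅  M[L1]=73
step 17: P0: store L1 := 22  ⟶  MIII  (L1)  txn=BusRdX  M[L1]=73
step 18: P0: load  L1  ⟶  MIII  (L1)  txn=∅  M[L1]=73
step 19: P3: load  L1  ⟶  SIIS  (L1)  txn=BusRd+Flush  M[L1]=22
step 20: P3: load  L0  ⟶  IISS  (L0)  txn=∅  M[L0]=38
step 21: P2: store L1 := 9  ⟶  IIMI  (L1)  txn=BusRdX  M[L1]=22

invalidations = 2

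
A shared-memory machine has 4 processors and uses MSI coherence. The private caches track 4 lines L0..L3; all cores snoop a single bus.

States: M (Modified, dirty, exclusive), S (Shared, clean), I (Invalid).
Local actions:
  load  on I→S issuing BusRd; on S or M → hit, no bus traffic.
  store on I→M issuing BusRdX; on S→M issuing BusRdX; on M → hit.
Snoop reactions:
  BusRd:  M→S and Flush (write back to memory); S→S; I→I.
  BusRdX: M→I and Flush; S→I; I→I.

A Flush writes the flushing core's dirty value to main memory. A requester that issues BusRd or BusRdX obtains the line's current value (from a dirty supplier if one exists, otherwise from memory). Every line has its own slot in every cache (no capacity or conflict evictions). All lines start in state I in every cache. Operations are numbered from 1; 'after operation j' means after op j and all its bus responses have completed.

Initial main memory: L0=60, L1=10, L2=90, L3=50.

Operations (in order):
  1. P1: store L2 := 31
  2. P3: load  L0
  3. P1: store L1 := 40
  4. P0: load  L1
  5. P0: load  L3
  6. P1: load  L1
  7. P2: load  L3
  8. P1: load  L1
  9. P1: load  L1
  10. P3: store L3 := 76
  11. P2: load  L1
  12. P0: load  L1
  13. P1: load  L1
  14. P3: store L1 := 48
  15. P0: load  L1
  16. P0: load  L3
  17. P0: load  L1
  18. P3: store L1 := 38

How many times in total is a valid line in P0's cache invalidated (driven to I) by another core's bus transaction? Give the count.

1. P1: store L2 := 31  bus=[BusRdX]  L2: P0=I P1=M P2=I P3=I  mem[L2]=90
2. P3: load  L0  bus=[BusRd]  L0: P0=I P1=I P2=I P3=S  mem[L0]=60
3. P1: store L1 := 40  bus=[BusRdX]  L1: P0=I P1=M P2=I P3=I  mem[L1]=10
4. P0: load  L1  bus=[BusRd,Flush]  L1: P0=S P1=S P2=I P3=I  mem[L1]=40
5. P0: load  L3  bus=[BusRd]  L3: P0=S P1=I P2=I P3=I  mem[L3]=50
6. P1: load  L1  bus=[-]  L1: P0=S P1=S P2=I P3=I  mem[L1]=40
7. P2: load  L3  bus=[BusRd]  L3: P0=S P1=I P2=S P3=I  mem[L3]=50
8. P1: load  L1  bus=[-]  L1: P0=S P1=S P2=I P3=I  mem[L1]=40
9. P1: load  L1  bus=[-]  L1: P0=S P1=S P2=I P3=I  mem[L1]=40
10. P3: store L3 := 76  bus=[BusRdX]  L3: P0=I P1=I P2=I P3=M  mem[L3]=50
11. P2: load  L1  bus=[BusRd]  L1: P0=S P1=S P2=S P3=I  mem[L1]=40
12. P0: load  L1  bus=[-]  L1: P0=S P1=S P2=S P3=I  mem[L1]=40
13. P1: load  L1  bus=[-]  L1: P0=S P1=S P2=S P3=I  mem[L1]=40
14. P3: store L1 := 48  bus=[BusRdX]  L1: P0=I P1=I P2=I P3=M  mem[L1]=40
15. P0: load  L1  bus=[BusRd,Flush]  L1: P0=S P1=I P2=I P3=S  mem[L1]=48
16. P0: load  L3  bus=[BusRd,Flush]  L3: P0=S P1=I P2=I P3=S  mem[L3]=76
17. P0: load  L1  bus=[-]  L1: P0=S P1=I P2=I P3=S  mem[L1]=48
18. P3: store L1 := 38  bus=[BusRdX]  L1: P0=I P1=I P2=I P3=M  mem[L1]=48

invalidations = 3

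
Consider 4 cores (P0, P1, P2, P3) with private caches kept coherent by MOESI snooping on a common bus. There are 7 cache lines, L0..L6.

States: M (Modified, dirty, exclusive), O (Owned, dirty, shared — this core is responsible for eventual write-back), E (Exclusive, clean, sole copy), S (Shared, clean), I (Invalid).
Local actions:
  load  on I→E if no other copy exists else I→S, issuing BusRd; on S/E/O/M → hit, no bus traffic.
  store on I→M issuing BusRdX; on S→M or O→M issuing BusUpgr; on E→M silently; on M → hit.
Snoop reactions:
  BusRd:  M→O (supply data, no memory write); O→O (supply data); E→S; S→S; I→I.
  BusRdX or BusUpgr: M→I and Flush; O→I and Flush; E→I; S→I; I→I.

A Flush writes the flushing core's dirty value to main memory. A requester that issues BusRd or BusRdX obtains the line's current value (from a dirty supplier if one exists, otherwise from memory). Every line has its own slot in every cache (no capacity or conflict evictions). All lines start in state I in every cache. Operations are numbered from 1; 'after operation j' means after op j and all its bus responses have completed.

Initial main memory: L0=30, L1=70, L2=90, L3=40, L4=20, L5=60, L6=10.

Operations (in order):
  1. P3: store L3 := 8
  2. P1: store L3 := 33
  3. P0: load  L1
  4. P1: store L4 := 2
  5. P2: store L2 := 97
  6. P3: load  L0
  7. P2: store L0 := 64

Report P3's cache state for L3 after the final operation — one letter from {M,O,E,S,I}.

state = I

1. P3: store L3 := 8  bus=[BusRdX]  L3: P0=I P1=I P2=I P3=M  mem[L3]=40
2. P1: store L3 := 33  bus=[BusRdX,Flush]  L3: P0=I P1=M P2=I P3=I  mem[L3]=8
3. P0: load  L1  bus=[BusRd]  L1: P0=E P1=I P2=I P3=I  mem[L1]=70
4. P1: store L4 := 2  bus=[BusRdX]  L4: P0=I P1=M P2=I P3=I  mem[L4]=20
5. P2: store L2 := 97  bus=[BusRdX]  L2: P0=I P1=I P2=M P3=I  mem[L2]=90
6. P3: load  L0  bus=[BusRd]  L0: P0=I P1=I P2=I P3=E  mem[L0]=30
7. P2: store L0 := 64  bus=[BusRdX]  L0: P0=I P1=I P2=M P3=I  mem[L0]=30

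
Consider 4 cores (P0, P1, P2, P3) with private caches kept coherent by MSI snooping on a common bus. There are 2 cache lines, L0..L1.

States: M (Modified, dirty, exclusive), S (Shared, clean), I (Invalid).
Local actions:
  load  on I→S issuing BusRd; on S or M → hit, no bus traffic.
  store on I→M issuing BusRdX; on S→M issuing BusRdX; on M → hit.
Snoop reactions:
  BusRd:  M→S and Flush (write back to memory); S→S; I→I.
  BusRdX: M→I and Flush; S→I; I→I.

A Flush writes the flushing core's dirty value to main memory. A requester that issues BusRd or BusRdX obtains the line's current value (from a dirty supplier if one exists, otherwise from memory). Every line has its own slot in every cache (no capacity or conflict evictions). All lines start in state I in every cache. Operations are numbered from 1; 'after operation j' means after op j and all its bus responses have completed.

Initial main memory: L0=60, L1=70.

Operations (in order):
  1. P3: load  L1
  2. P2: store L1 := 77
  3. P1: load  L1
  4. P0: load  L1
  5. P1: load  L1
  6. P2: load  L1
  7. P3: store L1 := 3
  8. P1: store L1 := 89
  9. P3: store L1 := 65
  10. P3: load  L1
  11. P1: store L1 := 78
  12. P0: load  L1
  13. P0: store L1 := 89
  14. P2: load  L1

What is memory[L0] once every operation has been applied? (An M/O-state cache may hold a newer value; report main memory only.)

memory[L0] = 60

step 1: P3: load  L1  ⟶  IIIS  (L1)  txn=BusRd  M[L1]=70
step 2: P2: store L1 := 77  ⟶  IIMI  (L1)  txn=BusRdX  M[L1]=70
step 3: P1: load  L1  ⟶  ISSI  (L1)  txn=BusRd+Flush  M[L1]=77
step 4: P0: load  L1  ⟶  SSSI  (L1)  txn=BusRd  M[L1]=77
step 5: P1: load  L1  ⟶  SSSI  (L1)  txn=∅  M[L1]=77
step 6: P2: load  L1  ⟶  SSSI  (L1)  txn=∅  M[L1]=77
step 7: P3: store L1 := 3  ⟶  IIIM  (L1)  txn=BusRdX  M[L1]=77
step 8: P1: store L1 := 89  ⟶  IMII  (L1)  txn=BusRdX+Flush  M[L1]=3
step 9: P3: store L1 := 65  ⟶  IIIM  (L1)  txn=BusRdX+Flush  M[L1]=89
step 10: P3: load  L1  ⟶  IIIM  (L1)  txn=∅  M[L1]=89
step 11: P1: store L1 := 78  ⟶  IMII  (L1)  txn=BusRdX+Flush  M[L1]=65
step 12: P0: load  L1  ⟶  SSII  (L1)  txn=BusRd+Flush  M[L1]=78
step 13: P0: store L1 := 89  ⟶  MIII  (L1)  txn=BusRdX  M[L1]=78
step 14: P2: load  L1  ⟶  SISI  (L1)  txn=BusRd+Flush  M[L1]=89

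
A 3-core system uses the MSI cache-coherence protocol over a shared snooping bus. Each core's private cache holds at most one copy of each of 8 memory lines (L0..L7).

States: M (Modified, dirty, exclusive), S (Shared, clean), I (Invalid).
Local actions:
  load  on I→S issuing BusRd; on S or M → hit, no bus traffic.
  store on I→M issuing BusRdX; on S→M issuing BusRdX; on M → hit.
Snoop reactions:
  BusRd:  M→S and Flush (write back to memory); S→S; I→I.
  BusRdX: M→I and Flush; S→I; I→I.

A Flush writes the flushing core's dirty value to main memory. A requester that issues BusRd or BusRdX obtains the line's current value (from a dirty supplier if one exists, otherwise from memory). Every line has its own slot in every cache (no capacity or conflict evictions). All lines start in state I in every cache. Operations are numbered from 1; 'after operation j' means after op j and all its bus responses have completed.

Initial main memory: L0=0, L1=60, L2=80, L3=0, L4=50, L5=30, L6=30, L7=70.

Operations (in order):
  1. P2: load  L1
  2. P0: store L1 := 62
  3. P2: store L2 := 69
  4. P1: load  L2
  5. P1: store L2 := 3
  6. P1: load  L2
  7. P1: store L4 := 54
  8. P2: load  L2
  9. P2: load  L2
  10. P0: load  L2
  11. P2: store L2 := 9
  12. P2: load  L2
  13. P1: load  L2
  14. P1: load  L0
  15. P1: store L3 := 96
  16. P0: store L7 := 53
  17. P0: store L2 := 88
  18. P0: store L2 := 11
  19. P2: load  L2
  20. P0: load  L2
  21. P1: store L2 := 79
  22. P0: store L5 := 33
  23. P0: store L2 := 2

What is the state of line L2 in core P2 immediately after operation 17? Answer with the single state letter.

[1] P2: load  L1 | P0:I, P1:I, P2:S(60) | bus: BusRd
[2] P0: store L1 := 62 | P0:M(62), P1:I, P2:I | bus: BusRdX
[3] P2: store L2 := 69 | P0:I, P1:I, P2:M(69) | bus: BusRdX
[4] P1: load  L2 | P0:I, P1:S(69), P2:S(69) | bus: BusRd,Flush
[5] P1: store L2 := 3 | P0:I, P1:M(3), P2:I | bus: BusRdX
[6] P1: load  L2 | P0:I, P1:M(3), P2:I | bus: none
[7] P1: store L4 := 54 | P0:I, P1:M(54), P2:I | bus: BusRdX
[8] P2: load  L2 | P0:I, P1:S(3), P2:S(3) | bus: BusRd,Flush
[9] P2: load  L2 | P0:I, P1:S(3), P2:S(3) | bus: none
[10] P0: load  L2 | P0:S(3), P1:S(3), P2:S(3) | bus: BusRd
[11] P2: store L2 := 9 | P0:I, P1:I, P2:M(9) | bus: BusRdX
[12] P2: load  L2 | P0:I, P1:I, P2:M(9) | bus: none
[13] P1: load  L2 | P0:I, P1:S(9), P2:S(9) | bus: BusRd,Flush
[14] P1: load  L0 | P0:I, P1:S(0), P2:I | bus: BusRd
[15] P1: store L3 := 96 | P0:I, P1:M(96), P2:I | bus: BusRdX
[16] P0: store L7 := 53 | P0:M(53), P1:I, P2:I | bus: BusRdX
[17] P0: store L2 := 88 | P0:M(88), P1:I, P2:I | bus: BusRdX
[18] P0: store L2 := 11 | P0:M(11), P1:I, P2:I | bus: none
[19] P2: load  L2 | P0:S(11), P1:I, P2:S(11) | bus: BusRd,Flush
[20] P0: load  L2 | P0:S(11), P1:I, P2:S(11) | bus: none
[21] P1: store L2 := 79 | P0:I, P1:M(79), P2:I | bus: BusRdX
[22] P0: store L5 := 33 | P0:M(33), P1:I, P2:I | bus: BusRdX
[23] P0: store L2 := 2 | P0:M(2), P1:I, P2:I | bus: BusRdX,Flush

state = I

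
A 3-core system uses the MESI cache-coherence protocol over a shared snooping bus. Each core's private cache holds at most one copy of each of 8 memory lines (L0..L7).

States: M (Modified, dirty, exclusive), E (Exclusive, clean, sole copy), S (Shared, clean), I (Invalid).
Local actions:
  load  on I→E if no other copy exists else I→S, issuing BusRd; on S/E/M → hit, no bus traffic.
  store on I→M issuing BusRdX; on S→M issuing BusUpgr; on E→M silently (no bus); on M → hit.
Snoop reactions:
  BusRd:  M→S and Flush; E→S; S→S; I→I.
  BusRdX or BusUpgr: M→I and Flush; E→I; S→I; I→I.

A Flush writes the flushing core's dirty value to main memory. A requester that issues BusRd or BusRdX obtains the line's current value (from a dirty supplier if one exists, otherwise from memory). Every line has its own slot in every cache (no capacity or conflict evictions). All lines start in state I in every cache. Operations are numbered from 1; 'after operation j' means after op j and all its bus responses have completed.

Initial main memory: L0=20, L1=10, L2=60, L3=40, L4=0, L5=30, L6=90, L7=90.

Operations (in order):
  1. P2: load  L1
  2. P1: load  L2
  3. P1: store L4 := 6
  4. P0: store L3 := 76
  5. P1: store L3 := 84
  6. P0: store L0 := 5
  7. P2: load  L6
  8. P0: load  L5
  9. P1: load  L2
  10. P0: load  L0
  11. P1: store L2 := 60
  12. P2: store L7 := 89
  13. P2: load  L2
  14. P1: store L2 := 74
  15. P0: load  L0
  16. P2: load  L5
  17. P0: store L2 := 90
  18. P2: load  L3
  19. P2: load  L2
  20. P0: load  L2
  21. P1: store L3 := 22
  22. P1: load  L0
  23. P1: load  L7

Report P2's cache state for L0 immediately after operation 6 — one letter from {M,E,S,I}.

state = I

[1] P2: load  L1 | P0:I, P1:I, P2:E(10) | bus: BusRd
[2] P1: load  L2 | P0:I, P1:E(60), P2:I | bus: BusRd
[3] P1: store L4 := 6 | P0:I, P1:M(6), P2:I | bus: BusRdX
[4] P0: store L3 := 76 | P0:M(76), P1:I, P2:I | bus: BusRdX
[5] P1: store L3 := 84 | P0:I, P1:M(84), P2:I | bus: BusRdX,Flush
[6] P0: store L0 := 5 | P0:M(5), P1:I, P2:I | bus: BusRdX
[7] P2: load  L6 | P0:I, P1:I, P2:E(90) | bus: BusRd
[8] P0: load  L5 | P0:E(30), P1:I, P2:I | bus: BusRd
[9] P1: load  L2 | P0:I, P1:E(60), P2:I | bus: none
[10] P0: load  L0 | P0:M(5), P1:I, P2:I | bus: none
[11] P1: store L2 := 60 | P0:I, P1:M(60), P2:I | bus: none
[12] P2: store L7 := 89 | P0:I, P1:I, P2:M(89) | bus: BusRdX
[13] P2: load  L2 | P0:I, P1:S(60), P2:S(60) | bus: BusRd,Flush
[14] P1: store L2 := 74 | P0:I, P1:M(74), P2:I | bus: BusUpgr
[15] P0: load  L0 | P0:M(5), P1:I, P2:I | bus: none
[16] P2: load  L5 | P0:S(30), P1:I, P2:S(30) | bus: BusRd
[17] P0: store L2 := 90 | P0:M(90), P1:I, P2:I | bus: BusRdX,Flush
[18] P2: load  L3 | P0:I, P1:S(84), P2:S(84) | bus: BusRd,Flush
[19] P2: load  L2 | P0:S(90), P1:I, P2:S(90) | bus: BusRd,Flush
[20] P0: load  L2 | P0:S(90), P1:I, P2:S(90) | bus: none
[21] P1: store L3 := 22 | P0:I, P1:M(22), P2:I | bus: BusUpgr
[22] P1: load  L0 | P0:S(5), P1:S(5), P2:I | bus: BusRd,Flush
[23] P1: load  L7 | P0:I, P1:S(89), P2:S(89) | bus: BusRd,Flush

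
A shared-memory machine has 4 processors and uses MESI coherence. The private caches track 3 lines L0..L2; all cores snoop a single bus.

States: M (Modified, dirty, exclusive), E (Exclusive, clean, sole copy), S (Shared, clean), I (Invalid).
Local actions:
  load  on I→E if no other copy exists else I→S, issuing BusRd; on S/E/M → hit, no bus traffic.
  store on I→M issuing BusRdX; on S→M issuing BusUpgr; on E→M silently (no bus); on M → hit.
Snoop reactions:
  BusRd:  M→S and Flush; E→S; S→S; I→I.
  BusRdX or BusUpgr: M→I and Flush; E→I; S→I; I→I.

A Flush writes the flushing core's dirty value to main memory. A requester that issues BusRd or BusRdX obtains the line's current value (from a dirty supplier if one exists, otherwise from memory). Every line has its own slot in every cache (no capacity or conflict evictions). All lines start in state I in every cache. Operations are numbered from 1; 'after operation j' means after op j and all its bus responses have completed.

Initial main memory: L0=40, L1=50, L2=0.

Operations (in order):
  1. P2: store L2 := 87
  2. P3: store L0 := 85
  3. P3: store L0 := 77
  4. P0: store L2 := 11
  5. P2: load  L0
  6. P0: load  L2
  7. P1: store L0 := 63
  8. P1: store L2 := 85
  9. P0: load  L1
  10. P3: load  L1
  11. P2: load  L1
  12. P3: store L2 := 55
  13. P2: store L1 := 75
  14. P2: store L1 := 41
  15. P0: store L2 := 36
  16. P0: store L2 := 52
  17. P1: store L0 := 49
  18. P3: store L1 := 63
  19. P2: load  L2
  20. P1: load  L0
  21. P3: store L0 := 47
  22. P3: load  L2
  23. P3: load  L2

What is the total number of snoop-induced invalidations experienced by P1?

[1] P2: store L2 := 87 | P0:I, P1:I, P2:M(87), P3:I | bus: BusRdX
[2] P3: store L0 := 85 | P0:I, P1:I, P2:I, P3:M(85) | bus: BusRdX
[3] P3: store L0 := 77 | P0:I, P1:I, P2:I, P3:M(77) | bus: none
[4] P0: store L2 := 11 | P0:M(11), P1:I, P2:I, P3:I | bus: BusRdX,Flush
[5] P2: load  L0 | P0:I, P1:I, P2:S(77), P3:S(77) | bus: BusRd,Flush
[6] P0: load  L2 | P0:M(11), P1:I, P2:I, P3:I | bus: none
[7] P1: store L0 := 63 | P0:I, P1:M(63), P2:I, P3:I | bus: BusRdX
[8] P1: store L2 := 85 | P0:I, P1:M(85), P2:I, P3:I | bus: BusRdX,Flush
[9] P0: load  L1 | P0:E(50), P1:I, P2:I, P3:I | bus: BusRd
[10] P3: load  L1 | P0:S(50), P1:I, P2:I, P3:S(50) | bus: BusRd
[11] P2: load  L1 | P0:S(50), P1:I, P2:S(50), P3:S(50) | bus: BusRd
[12] P3: store L2 := 55 | P0:I, P1:I, P2:I, P3:M(55) | bus: BusRdX,Flush
[13] P2: store L1 := 75 | P0:I, P1:I, P2:M(75), P3:I | bus: BusUpgr
[14] P2: store L1 := 41 | P0:I, P1:I, P2:M(41), P3:I | bus: none
[15] P0: store L2 := 36 | P0:M(36), P1:I, P2:I, P3:I | bus: BusRdX,Flush
[16] P0: store L2 := 52 | P0:M(52), P1:I, P2:I, P3:I | bus: none
[17] P1: store L0 := 49 | P0:I, P1:M(49), P2:I, P3:I | bus: none
[18] P3: store L1 := 63 | P0:I, P1:I, P2:I, P3:M(63) | bus: BusRdX,Flush
[19] P2: load  L2 | P0:S(52), P1:I, P2:S(52), P3:I | bus: BusRd,Flush
[20] P1: load  L0 | P0:I, P1:M(49), P2:I, P3:I | bus: none
[21] P3: store L0 := 47 | P0:I, P1:I, P2:I, P3:M(47) | bus: BusRdX,Flush
[22] P3: load  L2 | P0:S(52), P1:I, P2:S(52), P3:S(52) | bus: BusRd
[23] P3: load  L2 | P0:S(52), P1:I, P2:S(52), P3:S(52) | bus: none

invalidations = 2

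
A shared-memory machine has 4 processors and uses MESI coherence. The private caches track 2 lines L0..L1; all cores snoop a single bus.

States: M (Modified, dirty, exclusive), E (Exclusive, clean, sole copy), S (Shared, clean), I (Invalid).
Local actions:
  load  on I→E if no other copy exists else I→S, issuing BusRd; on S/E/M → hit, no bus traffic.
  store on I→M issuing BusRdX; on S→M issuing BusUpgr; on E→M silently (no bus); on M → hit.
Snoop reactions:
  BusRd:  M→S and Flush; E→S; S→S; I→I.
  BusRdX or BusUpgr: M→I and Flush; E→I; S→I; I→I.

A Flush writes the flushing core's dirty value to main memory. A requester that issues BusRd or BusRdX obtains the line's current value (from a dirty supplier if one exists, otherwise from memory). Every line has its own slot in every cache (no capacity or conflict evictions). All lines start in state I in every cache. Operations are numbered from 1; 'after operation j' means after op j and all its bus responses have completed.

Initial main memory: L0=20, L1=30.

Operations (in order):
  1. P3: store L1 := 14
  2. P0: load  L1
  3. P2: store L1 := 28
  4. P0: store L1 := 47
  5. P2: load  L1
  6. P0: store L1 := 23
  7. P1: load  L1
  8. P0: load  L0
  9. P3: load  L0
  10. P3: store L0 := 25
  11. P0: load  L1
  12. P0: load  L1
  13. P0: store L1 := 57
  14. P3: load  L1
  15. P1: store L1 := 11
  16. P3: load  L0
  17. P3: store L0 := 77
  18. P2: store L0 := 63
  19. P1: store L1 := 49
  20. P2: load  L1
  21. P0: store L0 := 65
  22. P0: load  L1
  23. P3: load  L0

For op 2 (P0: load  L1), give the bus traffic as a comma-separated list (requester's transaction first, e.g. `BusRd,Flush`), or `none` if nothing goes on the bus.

bus = BusRd,Flush

1. P3: store L1 := 14  bus=[BusRdX]  L1: P0=I P1=I P2=I P3=M  mem[L1]=30
2. P0: load  L1  bus=[BusRd,Flush]  L1: P0=S P1=I P2=I P3=S  mem[L1]=14
3. P2: store L1 := 28  bus=[BusRdX]  L1: P0=I P1=I P2=M P3=I  mem[L1]=14
4. P0: store L1 := 47  bus=[BusRdX,Flush]  L1: P0=M P1=I P2=I P3=I  mem[L1]=28
5. P2: load  L1  bus=[BusRd,Flush]  L1: P0=S P1=I P2=S P3=I  mem[L1]=47
6. P0: store L1 := 23  bus=[BusUpgr]  L1: P0=M P1=I P2=I P3=I  mem[L1]=47
7. P1: load  L1  bus=[BusRd,Flush]  L1: P0=S P1=S P2=I P3=I  mem[L1]=23
8. P0: load  L0  bus=[BusRd]  L0: P0=E P1=I P2=I P3=I  mem[L0]=20
9. P3: load  L0  bus=[BusRd]  L0: P0=S P1=I P2=I P3=S  mem[L0]=20
10. P3: store L0 := 25  bus=[BusUpgr]  L0: P0=I P1=I P2=I P3=M  mem[L0]=20
11. P0: load  L1  bus=[-]  L1: P0=S P1=S P2=I P3=I  mem[L1]=23
12. P0: load  L1  bus=[-]  L1: P0=S P1=S P2=I P3=I  mem[L1]=23
13. P0: store L1 := 57  bus=[BusUpgr]  L1: P0=M P1=I P2=I P3=I  mem[L1]=23
14. P3: load  L1  bus=[BusRd,Flush]  L1: P0=S P1=I P2=I P3=S  mem[L1]=57
15. P1: store L1 := 11  bus=[BusRdX]  L1: P0=I P1=M P2=I P3=I  mem[L1]=57
16. P3: load  L0  bus=[-]  L0: P0=I P1=I P2=I P3=M  mem[L0]=20
17. P3: store L0 := 77  bus=[-]  L0: P0=I P1=I P2=I P3=M  mem[L0]=20
18. P2: store L0 := 63  bus=[BusRdX,Flush]  L0: P0=I P1=I P2=M P3=I  mem[L0]=77
19. P1: store L1 := 49  bus=[-]  L1: P0=I P1=M P2=I P3=I  mem[L1]=57
20. P2: load  L1  bus=[BusRd,Flush]  L1: P0=I P1=S P2=S P3=I  mem[L1]=49
21. P0: store L0 := 65  bus=[BusRdX,Flush]  L0: P0=M P1=I P2=I P3=I  mem[L0]=63
22. P0: load  L1  bus=[BusRd]  L1: P0=S P1=S P2=S P3=I  mem[L1]=49
23. P3: load  L0  bus=[BusRd,Flush]  L0: P0=S P1=I P2=I P3=S  mem[L0]=65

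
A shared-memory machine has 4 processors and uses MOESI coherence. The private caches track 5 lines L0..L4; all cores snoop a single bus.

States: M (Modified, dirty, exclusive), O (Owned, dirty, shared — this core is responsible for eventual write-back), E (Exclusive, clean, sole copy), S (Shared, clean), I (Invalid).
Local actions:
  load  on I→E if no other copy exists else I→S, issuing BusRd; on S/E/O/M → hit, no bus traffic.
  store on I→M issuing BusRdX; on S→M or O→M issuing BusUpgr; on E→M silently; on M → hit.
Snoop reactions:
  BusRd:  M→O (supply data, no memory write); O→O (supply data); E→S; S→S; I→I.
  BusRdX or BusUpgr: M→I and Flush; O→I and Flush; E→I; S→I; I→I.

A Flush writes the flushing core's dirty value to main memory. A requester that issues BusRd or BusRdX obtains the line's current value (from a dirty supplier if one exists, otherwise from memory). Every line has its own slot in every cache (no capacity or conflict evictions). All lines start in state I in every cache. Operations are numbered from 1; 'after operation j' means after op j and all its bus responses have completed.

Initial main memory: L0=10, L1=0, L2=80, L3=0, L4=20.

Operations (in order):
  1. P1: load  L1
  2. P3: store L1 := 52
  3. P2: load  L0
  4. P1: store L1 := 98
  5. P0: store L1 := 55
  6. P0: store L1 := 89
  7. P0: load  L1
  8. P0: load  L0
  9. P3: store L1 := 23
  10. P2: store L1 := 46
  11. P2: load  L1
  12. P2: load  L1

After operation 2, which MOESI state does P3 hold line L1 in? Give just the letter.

state = M

[1] P1: load  L1 | P0:I, P1:E(0), P2:I, P3:I | bus: BusRd
[2] P3: store L1 := 52 | P0:I, P1:I, P2:I, P3:M(52) | bus: BusRdX
[3] P2: load  L0 | P0:I, P1:I, P2:E(10), P3:I | bus: BusRd
[4] P1: store L1 := 98 | P0:I, P1:M(98), P2:I, P3:I | bus: BusRdX,Flush
[5] P0: store L1 := 55 | P0:M(55), P1:I, P2:I, P3:I | bus: BusRdX,Flush
[6] P0: store L1 := 89 | P0:M(89), P1:I, P2:I, P3:I | bus: none
[7] P0: load  L1 | P0:M(89), P1:I, P2:I, P3:I | bus: none
[8] P0: load  L0 | P0:S(10), P1:I, P2:S(10), P3:I | bus: BusRd
[9] P3: store L1 := 23 | P0:I, P1:I, P2:I, P3:M(23) | bus: BusRdX,Flush
[10] P2: store L1 := 46 | P0:I, P1:I, P2:M(46), P3:I | bus: BusRdX,Flush
[11] P2: load  L1 | P0:I, P1:I, P2:M(46), P3:I | bus: none
[12] P2: load  L1 | P0:I, P1:I, P2:M(46), P3:I | bus: none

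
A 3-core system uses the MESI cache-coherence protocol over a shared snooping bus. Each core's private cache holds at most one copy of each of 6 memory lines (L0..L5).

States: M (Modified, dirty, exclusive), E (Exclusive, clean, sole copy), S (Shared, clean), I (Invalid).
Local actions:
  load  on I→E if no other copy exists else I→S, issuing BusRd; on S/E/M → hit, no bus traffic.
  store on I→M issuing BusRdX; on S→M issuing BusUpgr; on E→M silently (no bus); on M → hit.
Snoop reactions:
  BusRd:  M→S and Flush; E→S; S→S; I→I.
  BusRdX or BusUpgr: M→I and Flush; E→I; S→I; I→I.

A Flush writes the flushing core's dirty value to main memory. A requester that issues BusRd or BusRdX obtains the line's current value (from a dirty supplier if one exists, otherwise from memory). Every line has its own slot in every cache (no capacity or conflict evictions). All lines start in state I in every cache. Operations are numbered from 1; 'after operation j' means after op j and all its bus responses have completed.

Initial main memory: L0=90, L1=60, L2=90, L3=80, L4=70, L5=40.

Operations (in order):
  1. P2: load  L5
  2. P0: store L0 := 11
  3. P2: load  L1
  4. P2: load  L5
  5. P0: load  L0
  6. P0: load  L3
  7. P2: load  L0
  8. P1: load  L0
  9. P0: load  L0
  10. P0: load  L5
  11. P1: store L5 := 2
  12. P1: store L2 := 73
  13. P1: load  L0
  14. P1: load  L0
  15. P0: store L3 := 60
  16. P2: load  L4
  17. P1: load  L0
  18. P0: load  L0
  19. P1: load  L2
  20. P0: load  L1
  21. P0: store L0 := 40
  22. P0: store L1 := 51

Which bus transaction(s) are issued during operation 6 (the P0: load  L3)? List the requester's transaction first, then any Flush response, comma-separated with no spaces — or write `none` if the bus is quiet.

bus = BusRd

step 1: P2: load  L5  ⟶  IIE  (L5)  txn=BusRd  M[L5]=40
step 2: P0: store L0 := 11  ⟶  MII  (L0)  txn=BusRdX  M[L0]=90
step 3: P2: load  L1  ⟶  IIE  (L1)  txn=BusRd  M[L1]=60
step 4: P2: load  L5  ⟶  IIE  (L5)  txn=∅  M[L5]=40
step 5: P0: load  L0  ⟶  MII  (L0)  txn=∅  M[L0]=90
step 6: P0: load  L3  ⟶  EII  (L3)  txn=BusRd  M[L3]=80
step 7: P2: load  L0  ⟶  SIS  (L0)  txn=BusRd+Flush  M[L0]=11
step 8: P1: load  L0  ⟶  SSS  (L0)  txn=BusRd  M[L0]=11
step 9: P0: load  L0  ⟶  SSS  (L0)  txn=∅  M[L0]=11
step 10: P0: load  L5  ⟶  SIS  (L5)  txn=BusRd  M[L5]=40
step 11: P1: store L5 := 2  ⟶  IMI  (L5)  txn=BusRdX  M[L5]=40
step 12: P1: store L2 := 73  ⟶  IMI  (L2)  txn=BusRdX  M[L2]=90
step 13: P1: load  L0  ⟶  SSS  (L0)  txn=∅  M[L0]=11
step 14: P1: load  L0  ⟶  SSS  (L0)  txn=∅  M[L0]=11
step 15: P0: store L3 := 60  ⟶  MII  (L3)  txn=∅  M[L3]=80
step 16: P2: load  L4  ⟶  IIE  (L4)  txn=BusRd  M[L4]=70
step 17: P1: load  L0  ⟶  SSS  (L0)  txn=∅  M[L0]=11
step 18: P0: load  L0  ⟶  SSS  (L0)  txn=∅  M[L0]=11
step 19: P1: load  L2  ⟶  IMI  (L2)  txn=∅  M[L2]=90
step 20: P0: load  L1  ⟶  SIS  (L1)  txn=BusRd  M[L1]=60
step 21: P0: store L0 := 40  ⟶  MII  (L0)  txn=BusUpgr  M[L0]=11
step 22: P0: store L1 := 51  ⟶  MII  (L1)  txn=BusUpgr  M[L1]=60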